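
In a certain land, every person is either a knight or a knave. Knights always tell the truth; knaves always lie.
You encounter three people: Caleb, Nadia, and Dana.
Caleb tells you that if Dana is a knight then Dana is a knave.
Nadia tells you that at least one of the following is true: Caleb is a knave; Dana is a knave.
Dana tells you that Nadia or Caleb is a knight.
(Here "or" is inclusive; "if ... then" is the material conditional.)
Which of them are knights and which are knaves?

Suppose Caleb is a knight. Then Caleb's statement "if Dana is a knight then Dana is a knave" would have to be true. Checking the 4 ways to assign the others, none is consistent with every speaker.
(For instance, with Nadia=knight, Dana=knight, Caleb's claim "if Dana is a knight then Dana is a knave" comes out false where it would need to be true.)
So Caleb must be a knave, making "if Dana is a knight then Dana is a knave" false. Taking Caleb=knave, Nadia=knight, Dana=knight, each remaining statement checks out:
  Nadia (knight): "at least one of the following is true: Caleb is a knave; Dana is a knave" — true. ✓
  Dana (knight): "Nadia or Caleb is a knight" — true. ✓
This is the unique consistent assignment.

Knights: Nadia and Dana. Knaves: Caleb.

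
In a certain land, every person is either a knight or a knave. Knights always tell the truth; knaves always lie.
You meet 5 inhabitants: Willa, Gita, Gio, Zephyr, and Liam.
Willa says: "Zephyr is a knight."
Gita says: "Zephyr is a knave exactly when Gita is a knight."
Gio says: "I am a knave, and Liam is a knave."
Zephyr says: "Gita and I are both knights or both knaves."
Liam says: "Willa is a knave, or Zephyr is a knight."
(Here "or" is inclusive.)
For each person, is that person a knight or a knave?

Knights: Gita and Liam. Knaves: Willa, Gio, and Zephyr.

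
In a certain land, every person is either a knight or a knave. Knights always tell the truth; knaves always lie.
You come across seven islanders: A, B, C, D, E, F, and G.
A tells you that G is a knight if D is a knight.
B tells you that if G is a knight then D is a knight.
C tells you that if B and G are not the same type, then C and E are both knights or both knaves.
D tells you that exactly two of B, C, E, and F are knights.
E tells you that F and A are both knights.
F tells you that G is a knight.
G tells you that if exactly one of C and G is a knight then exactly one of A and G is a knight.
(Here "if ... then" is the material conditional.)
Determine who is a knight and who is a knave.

A (knight): "G is a knight if D is a knight" — true. ✓
B is a knave; "if G is a knight then D is a knight" is false, as required.
Since C is a knight, "if B and G are not the same type, then C and E are both knights or both knaves" needs to be true, which holds.
D (knave): "exactly two of B, C, E, and F are knights" — false. ✓
Since E is a knight, "F and A are both knights" needs to be true, which holds.
Since F is a knight, "G is a knight" needs to be true, which holds.
Since G is a knight, "if exactly one of C and G is a knight then exactly one of A and G is a knight" needs to be true, which holds.

A is a knight, B is a knave, C is a knight, D is a knave, E is a knight, F is a knight, and G is a knight.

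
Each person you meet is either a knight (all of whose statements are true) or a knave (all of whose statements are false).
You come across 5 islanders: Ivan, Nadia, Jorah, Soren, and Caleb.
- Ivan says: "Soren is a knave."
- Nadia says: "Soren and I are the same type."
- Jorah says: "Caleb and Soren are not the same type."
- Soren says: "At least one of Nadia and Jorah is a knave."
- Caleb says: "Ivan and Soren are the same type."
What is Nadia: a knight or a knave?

Nadia is a knave.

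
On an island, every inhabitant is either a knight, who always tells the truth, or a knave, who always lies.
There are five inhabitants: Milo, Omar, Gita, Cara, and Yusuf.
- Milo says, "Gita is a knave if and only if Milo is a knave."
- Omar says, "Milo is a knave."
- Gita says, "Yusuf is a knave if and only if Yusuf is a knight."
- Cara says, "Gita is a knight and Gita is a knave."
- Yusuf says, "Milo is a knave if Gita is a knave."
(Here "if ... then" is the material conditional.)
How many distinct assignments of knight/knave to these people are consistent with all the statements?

0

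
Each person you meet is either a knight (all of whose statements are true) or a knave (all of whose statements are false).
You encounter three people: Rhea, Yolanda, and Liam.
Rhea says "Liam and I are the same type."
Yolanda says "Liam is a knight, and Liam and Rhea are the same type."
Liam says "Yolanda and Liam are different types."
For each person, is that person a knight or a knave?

Rhea is a knave, Yolanda is a knave, and Liam is a knight.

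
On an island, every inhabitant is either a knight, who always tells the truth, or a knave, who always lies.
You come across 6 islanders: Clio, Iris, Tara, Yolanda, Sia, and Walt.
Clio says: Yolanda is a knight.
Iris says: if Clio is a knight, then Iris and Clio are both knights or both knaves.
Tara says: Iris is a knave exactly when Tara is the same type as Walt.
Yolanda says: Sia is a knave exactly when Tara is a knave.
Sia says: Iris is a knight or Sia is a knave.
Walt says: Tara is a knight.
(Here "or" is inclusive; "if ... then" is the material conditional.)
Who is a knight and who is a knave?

Clio is a knave, Iris is a knight, Tara is a knave, Yolanda is a knave, Sia is a knight, and Walt is a knave.

Clio is a knave, and the claim "Yolanda is a knight" is indeed False.
Iris is a knight; "if Clio is a knight, then Iris and Clio are both knights or both knaves" is True, as required.
Tara is a knave, so "Iris is a knave exactly when Tara is the same type as Walt" must be False — and it is.
As a knave, Yolanda's statement "Sia is a knave exactly when Tara is a knave" should be False; it is.
Sia is a knight, so "Iris is a knight or Sia is a knave" must be True — and it is.
Since Walt is a knave, "Tara is a knight" needs to be False, which holds.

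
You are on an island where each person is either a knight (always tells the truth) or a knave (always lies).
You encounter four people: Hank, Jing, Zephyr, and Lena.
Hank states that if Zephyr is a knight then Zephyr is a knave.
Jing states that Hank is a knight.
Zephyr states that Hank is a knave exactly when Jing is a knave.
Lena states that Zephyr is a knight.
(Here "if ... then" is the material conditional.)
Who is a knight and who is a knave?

Hank is a knave, Jing is a knave, Zephyr is a knight, and Lena is a knight.

Hank is a knave, so "if Zephyr is a knight then Zephyr is a knave" must be False — and it is.
Jing (knave): "Hank is a knight" — False. ✓
As a knight, Zephyr's statement "Hank is a knave exactly when Jing is a knave" should be True; it is.
Since Lena is a knight, "Zephyr is a knight" needs to be True, which holds.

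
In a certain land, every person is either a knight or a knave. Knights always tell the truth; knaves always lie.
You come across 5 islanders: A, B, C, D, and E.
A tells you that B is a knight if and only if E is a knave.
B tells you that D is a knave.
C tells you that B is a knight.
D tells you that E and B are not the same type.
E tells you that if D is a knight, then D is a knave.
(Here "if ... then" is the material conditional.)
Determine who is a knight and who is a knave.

Knights: B, C, and E. Knaves: A and D.

Suppose A is a knight. Then A's statement "B is a knight if and only if E is a knave" would have to be true. Checking the 16 ways to assign the others, none is consistent with every speaker.
(For instance, with B=knight, C=knight, D=knave, E=knight, A's claim "B is a knight if and only if E is a knave" comes out false where it would need to be true.)
So A must be a knave, making "B is a knight if and only if E is a knave" false. Taking A=knave, B=knight, C=knight, D=knave, E=knight, each remaining statement checks out:
  B (knight): "D is a knave" — true. ✓
  C (knight): "B is a knight" — true. ✓
  D (knave): "E and B are not the same type" — false. ✓
  E (knight): "if D is a knight, then D is a knave" — true. ✓
This is the unique consistent assignment.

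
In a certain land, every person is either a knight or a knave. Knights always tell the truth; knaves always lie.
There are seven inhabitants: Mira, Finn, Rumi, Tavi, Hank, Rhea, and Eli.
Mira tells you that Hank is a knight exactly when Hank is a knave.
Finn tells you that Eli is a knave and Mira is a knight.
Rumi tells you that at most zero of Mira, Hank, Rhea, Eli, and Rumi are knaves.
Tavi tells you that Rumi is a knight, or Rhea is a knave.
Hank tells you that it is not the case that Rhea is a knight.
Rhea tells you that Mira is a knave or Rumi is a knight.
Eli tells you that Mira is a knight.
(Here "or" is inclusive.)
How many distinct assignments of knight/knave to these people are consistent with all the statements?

1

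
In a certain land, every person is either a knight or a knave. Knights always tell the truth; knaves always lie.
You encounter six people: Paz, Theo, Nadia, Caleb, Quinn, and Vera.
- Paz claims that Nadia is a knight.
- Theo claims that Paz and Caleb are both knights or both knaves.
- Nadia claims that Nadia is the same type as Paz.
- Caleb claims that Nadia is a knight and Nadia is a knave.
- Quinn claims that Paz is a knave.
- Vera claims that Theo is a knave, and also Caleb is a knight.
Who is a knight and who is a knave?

Paz is a knight, Theo is a knave, Nadia is a knight, Caleb is a knave, Quinn is a knave, and Vera is a knave.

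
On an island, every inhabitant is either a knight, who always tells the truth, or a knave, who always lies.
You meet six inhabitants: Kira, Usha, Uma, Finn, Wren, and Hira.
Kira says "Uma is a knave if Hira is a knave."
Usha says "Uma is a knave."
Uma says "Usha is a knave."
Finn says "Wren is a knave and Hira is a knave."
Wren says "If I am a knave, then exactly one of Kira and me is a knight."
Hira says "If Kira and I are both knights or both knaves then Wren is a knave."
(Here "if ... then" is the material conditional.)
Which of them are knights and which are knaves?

Knights: Uma and Wren. Knaves: Kira, Usha, Finn, and Hira.

Kira is a knave, and the claim "Uma is a knave if Hira is a knave" is indeed false.
Usha (knave): "Uma is a knave" — false. ✓
Since Uma is a knight, "Usha is a knave" needs to be true, which holds.
As a knave, Finn's statement "Wren is a knave and Hira is a knave" should be false; it is.
Wren is a knight, and the claim "if I am a knave, then exactly one of Kira and me is a knight" is indeed true.
Hira is a knave, and the claim "if Kira and I are both knights or both knaves then Wren is a knave" is indeed false.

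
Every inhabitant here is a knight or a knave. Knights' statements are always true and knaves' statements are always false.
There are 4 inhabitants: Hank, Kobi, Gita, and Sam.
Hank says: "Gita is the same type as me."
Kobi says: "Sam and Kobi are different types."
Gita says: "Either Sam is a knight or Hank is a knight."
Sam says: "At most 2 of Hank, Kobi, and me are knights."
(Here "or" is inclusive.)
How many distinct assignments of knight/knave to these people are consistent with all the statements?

0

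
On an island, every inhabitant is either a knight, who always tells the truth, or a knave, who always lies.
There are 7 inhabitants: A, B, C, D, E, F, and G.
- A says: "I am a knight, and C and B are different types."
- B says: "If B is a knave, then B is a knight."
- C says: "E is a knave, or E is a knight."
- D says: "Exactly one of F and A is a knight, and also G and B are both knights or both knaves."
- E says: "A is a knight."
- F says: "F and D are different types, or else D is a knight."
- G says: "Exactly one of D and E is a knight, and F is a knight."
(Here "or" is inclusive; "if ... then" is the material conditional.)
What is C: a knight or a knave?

C is a knight.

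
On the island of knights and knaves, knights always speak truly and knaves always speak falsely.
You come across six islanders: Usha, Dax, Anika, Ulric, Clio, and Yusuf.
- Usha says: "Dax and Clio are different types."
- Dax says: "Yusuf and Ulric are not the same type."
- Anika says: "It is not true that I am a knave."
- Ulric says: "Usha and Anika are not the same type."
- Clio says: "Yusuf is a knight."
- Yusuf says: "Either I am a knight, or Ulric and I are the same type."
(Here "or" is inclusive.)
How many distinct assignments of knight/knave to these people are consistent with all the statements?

3

Consistent assignments:
  Usha=knight, Dax=knight, Anika=knave, Ulric=knight, Clio=knave, Yusuf=knave
  Usha=knight, Dax=knave, Anika=knave, Ulric=knight, Clio=knight, Yusuf=knight
  Usha=knave, Dax=knight, Anika=knave, Ulric=knave, Clio=knight, Yusuf=knight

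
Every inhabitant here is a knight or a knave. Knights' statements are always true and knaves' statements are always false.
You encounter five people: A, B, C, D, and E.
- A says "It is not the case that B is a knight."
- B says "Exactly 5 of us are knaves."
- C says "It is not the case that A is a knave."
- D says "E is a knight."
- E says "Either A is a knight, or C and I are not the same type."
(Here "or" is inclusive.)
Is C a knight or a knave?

Consistent assignments: {A=knight, B=knave, C=knight, D=knight, E=knight}
In every consistent assignment, C is a knight.

C is a knight.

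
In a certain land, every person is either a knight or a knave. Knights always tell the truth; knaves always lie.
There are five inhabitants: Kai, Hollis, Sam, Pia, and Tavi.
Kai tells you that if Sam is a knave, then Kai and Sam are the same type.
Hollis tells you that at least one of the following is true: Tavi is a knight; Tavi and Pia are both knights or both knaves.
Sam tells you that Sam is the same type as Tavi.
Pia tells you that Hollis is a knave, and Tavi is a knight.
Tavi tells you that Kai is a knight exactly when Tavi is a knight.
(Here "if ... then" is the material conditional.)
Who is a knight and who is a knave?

Kai is a knight, Hollis is a knight, Sam is a knight, Pia is a knave, and Tavi is a knight.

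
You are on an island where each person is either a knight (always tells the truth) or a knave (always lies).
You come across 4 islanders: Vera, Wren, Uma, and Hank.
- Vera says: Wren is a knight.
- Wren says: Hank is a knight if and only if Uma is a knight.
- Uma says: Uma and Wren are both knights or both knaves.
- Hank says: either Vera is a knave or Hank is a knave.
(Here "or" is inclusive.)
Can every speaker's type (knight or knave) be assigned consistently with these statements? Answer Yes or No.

No

Checking all 16 assignments, each has at least one speaker whose statement's truth value contradicts their type.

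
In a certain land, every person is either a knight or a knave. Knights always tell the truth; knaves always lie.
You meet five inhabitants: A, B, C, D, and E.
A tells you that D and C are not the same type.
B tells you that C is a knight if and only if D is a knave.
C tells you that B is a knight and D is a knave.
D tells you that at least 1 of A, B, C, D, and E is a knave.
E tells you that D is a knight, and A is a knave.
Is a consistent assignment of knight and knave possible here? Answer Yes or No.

One consistent assignment: A=knight, B=knight, C=knave, D=knight, E=knave.

Yes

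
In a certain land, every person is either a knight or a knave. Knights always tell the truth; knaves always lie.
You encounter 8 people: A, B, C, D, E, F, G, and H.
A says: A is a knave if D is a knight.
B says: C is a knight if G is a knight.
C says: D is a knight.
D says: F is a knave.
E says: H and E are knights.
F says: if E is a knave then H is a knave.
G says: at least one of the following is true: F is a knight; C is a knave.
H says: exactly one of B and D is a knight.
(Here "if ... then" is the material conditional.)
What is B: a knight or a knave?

B is a knave.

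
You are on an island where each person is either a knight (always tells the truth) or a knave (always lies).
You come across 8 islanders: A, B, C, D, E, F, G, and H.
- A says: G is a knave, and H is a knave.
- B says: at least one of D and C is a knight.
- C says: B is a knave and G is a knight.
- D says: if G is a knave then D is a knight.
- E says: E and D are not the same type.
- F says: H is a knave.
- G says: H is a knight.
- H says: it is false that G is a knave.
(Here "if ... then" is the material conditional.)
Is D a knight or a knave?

D is a knave.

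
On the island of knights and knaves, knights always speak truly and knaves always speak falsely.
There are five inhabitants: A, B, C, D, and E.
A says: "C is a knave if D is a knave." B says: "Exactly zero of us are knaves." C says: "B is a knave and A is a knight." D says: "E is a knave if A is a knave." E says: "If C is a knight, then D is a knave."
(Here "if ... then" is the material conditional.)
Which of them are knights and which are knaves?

A is a knight, B is a knave, C is a knight, D is a knight, and E is a knave.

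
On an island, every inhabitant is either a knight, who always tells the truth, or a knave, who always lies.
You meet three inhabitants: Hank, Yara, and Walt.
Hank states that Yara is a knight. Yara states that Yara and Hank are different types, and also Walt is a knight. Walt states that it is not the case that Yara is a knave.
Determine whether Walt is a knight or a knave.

Walt is a knave.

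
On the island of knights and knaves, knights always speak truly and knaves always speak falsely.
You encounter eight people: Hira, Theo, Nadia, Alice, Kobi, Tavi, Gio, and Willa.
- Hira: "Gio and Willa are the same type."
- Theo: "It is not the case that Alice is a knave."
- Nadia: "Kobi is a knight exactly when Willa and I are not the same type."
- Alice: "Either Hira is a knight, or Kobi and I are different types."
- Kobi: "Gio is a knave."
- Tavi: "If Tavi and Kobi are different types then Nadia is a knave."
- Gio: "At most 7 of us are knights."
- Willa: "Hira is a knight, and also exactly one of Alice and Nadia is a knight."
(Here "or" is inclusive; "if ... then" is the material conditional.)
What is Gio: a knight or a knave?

Consistent assignments: {Hira=knight, Theo=knight, Nadia=knave, Alice=knight, Kobi=knave, Tavi=knight, Gio=knight, Willa=knight}
In every consistent assignment, Gio is a knight.

Gio is a knight.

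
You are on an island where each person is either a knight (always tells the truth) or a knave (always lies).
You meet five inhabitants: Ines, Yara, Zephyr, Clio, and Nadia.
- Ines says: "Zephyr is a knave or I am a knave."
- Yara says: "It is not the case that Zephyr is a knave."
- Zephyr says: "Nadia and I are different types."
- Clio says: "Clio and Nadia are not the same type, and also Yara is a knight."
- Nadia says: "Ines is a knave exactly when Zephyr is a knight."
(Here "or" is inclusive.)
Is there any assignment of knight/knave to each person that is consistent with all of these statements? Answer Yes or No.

No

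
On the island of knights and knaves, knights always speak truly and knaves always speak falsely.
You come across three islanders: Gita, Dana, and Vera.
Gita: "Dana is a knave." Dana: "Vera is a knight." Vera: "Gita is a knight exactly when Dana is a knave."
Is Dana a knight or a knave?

Consistent assignments: {Gita=knave, Dana=knight, Vera=knight}
In every consistent assignment, Dana is a knight.

Dana is a knight.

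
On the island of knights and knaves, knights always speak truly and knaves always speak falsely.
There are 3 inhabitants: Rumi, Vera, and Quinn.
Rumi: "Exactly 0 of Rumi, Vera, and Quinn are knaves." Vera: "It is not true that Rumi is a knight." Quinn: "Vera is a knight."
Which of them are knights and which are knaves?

Rumi is a knave, so "exactly 0 of Rumi, Vera, and Quinn are knaves" must be false — and it is.
Since Vera is a knight, "it is not true that Rumi is a knight" needs to be true, which holds.
Quinn is a knight, so "Vera is a knight" must be true — and it is.

Rumi is a knave, Vera is a knight, and Quinn is a knight.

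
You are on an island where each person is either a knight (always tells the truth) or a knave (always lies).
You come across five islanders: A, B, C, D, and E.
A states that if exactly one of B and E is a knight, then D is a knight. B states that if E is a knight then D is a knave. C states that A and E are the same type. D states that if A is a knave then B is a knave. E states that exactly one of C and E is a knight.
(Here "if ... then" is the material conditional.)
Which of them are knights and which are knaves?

A is a knight, B is a knight, C is a knave, D is a knight, and E is a knave.

Suppose A is a knave. Then A's statement "if exactly one of B and E is a knight, then D is a knight" would have to be false. Checking the 16 ways to assign the others, none is consistent with every speaker.
(For instance, with B=knight, C=knave, D=knight, E=knave, A's claim "if exactly one of B and E is a knight, then D is a knight" comes out true where it would need to be false.)
So A must be a knight, making "if exactly one of B and E is a knight, then D is a knight" true. Taking A=knight, B=knight, C=knave, D=knight, E=knave, each remaining statement checks out:
  B (knight): "if E is a knight then D is a knave" — true. ✓
  C (knave): "A and E are the same type" — false. ✓
  D (knight): "if A is a knave then B is a knave" — true. ✓
  E (knave): "exactly one of C and E is a knight" — false. ✓
This is the unique consistent assignment.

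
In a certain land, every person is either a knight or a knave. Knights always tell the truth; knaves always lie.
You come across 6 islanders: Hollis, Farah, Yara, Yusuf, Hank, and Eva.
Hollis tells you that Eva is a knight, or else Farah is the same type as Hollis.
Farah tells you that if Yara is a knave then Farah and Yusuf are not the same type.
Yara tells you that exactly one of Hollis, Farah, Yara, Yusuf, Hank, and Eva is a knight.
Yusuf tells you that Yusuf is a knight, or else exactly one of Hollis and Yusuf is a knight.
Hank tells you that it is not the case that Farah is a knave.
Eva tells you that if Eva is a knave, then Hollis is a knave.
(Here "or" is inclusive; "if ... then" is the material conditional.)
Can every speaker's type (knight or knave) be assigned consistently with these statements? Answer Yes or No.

Checking all 64 assignments, each has at least one speaker whose statement's truth value contradicts their type.

No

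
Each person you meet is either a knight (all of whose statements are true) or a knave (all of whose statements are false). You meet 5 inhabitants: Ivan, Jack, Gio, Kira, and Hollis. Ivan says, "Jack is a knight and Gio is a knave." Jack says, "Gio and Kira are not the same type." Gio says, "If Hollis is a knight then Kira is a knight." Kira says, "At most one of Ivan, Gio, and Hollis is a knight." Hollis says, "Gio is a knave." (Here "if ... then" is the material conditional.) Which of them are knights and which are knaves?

Knights: Gio and Kira. Knaves: Ivan, Jack, and Hollis.

Ivan (knave): "Jack is a knight and Gio is a knave" — false. ✓
Jack is a knave, so "Gio and Kira are not the same type" must be false — and it is.
Gio (knight): "if Hollis is a knight then Kira is a knight" — True. ✓
Kira is a knight, so "at most one of Ivan, Gio, and Hollis is a knight" must be True — and it is.
Hollis is a knave; "Gio is a knave" is false, as required.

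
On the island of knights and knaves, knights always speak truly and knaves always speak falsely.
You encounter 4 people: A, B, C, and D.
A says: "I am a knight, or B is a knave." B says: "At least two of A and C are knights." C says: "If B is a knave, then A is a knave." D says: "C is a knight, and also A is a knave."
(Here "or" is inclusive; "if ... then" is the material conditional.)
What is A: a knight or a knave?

A is a knight.

Consistent assignments: {A=knight, B=knight, C=knight, D=knave}; {A=knight, B=knave, C=knave, D=knave}
In every consistent assignment, A is a knight.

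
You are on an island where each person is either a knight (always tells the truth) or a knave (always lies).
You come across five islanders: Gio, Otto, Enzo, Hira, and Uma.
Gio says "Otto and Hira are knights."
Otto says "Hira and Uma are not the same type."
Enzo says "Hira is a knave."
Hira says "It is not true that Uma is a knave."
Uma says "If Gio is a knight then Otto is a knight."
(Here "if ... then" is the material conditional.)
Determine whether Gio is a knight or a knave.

Consistent assignments: {Gio=knave, Otto=knave, Enzo=knave, Hira=knight, Uma=knight}
In every consistent assignment, Gio is a knave.

Gio is a knave.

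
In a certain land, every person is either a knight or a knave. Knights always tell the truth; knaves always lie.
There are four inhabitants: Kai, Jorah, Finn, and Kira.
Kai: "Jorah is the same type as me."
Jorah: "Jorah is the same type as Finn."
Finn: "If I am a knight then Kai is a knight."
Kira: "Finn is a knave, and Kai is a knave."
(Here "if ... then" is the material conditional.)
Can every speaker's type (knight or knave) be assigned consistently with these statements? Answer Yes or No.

Yes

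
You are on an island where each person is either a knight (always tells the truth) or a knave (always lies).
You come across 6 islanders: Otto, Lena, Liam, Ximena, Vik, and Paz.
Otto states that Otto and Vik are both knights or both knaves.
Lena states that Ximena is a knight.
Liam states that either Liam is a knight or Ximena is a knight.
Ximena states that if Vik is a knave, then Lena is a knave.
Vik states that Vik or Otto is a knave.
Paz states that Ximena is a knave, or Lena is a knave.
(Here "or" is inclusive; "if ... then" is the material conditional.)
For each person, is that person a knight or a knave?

Otto is a knave, Lena is a knight, Liam is a knight, Ximena is a knight, Vik is a knight, and Paz is a knave.

Otto is a knave; "Otto and Vik are both knights or both knaves" is false, as required.
Lena (knight): "Ximena is a knight" — True. ✓
Liam (knight): "either Liam is a knight or Ximena is a knight" — True. ✓
As a knight, Ximena's statement "if Vik is a knave, then Lena is a knave" should be True; it is.
Vik is a knight; "Vik or Otto is a knave" is True, as required.
Paz is a knave, so "Ximena is a knave, or Lena is a knave" must be false — and it is.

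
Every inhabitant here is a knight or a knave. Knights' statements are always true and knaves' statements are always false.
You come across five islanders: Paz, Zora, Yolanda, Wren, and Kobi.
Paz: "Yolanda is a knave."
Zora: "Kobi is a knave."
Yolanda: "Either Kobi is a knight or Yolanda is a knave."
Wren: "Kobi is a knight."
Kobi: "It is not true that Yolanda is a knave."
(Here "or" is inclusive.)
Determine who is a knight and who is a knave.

Paz is a knave, Zora is a knave, Yolanda is a knight, Wren is a knight, and Kobi is a knight.

Paz is a knave; "Yolanda is a knave" is false, as required.
Zora (knave): "Kobi is a knave" — false. ✓
Since Yolanda is a knight, "either Kobi is a knight or Yolanda is a knave" needs to be True, which holds.
Wren is a knight, and the claim "Kobi is a knight" is indeed True.
Kobi is a knight; "it is not true that Yolanda is a knave" is True, as required.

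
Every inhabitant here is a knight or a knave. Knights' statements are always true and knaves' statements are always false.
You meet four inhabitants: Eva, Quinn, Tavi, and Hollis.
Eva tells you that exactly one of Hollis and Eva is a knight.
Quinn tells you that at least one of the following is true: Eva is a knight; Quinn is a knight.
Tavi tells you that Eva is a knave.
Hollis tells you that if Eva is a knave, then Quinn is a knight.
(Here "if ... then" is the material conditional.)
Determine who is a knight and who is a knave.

Knights: Tavi. Knaves: Eva, Quinn, and Hollis.

Eva is a knave, so "exactly one of Hollis and Eva is a knight" must be False — and it is.
Quinn is a knave; "at least one of the following is true: Eva is a knight; Quinn is a knight" is False, as required.
Tavi is a knight, and the claim "Eva is a knave" is indeed True.
Hollis is a knave; "if Eva is a knave, then Quinn is a knight" is False, as required.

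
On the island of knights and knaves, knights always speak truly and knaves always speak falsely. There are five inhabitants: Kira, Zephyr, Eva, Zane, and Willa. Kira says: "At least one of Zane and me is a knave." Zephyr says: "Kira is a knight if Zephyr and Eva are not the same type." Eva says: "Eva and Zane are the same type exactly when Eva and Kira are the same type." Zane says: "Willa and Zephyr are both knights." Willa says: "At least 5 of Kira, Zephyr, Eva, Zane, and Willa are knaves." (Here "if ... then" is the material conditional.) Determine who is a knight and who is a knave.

Knights: Kira and Zephyr. Knaves: Eva, Zane, and Willa.

Suppose Kira is a knave. Then Kira's statement "at least one of Zane and me is a knave" would have to be false. Checking the 16 ways to assign the others, none is consistent with every speaker.
(For instance, with Zephyr=knight, Eva=knave, Zane=knave, Willa=knave, Kira's claim "at least one of Zane and me is a knave" comes out true where it would need to be false.)
So Kira must be a knight, making "at least one of Zane and me is a knave" true. Taking Kira=knight, Zephyr=knight, Eva=knave, Zane=knave, Willa=knave, each remaining statement checks out:
  Zephyr (knight): "Kira is a knight if Zephyr and Eva are not the same type" — true. ✓
  Eva (knave): "Eva and Zane are the same type exactly when Eva and Kira are the same type" — false. ✓
  Zane (knave): "Willa and Zephyr are both knights" — false. ✓
  Willa (knave): "at least 5 of Kira, Zephyr, Eva, Zane, and Willa are knaves" — false. ✓
This is the unique consistent assignment.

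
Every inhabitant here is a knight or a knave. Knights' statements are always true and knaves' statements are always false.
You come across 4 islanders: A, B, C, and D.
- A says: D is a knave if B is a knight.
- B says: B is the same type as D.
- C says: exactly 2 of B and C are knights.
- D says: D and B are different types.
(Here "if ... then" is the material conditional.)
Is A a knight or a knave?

Consistent assignments: {A=knight, B=knave, C=knave, D=knight}
In every consistent assignment, A is a knight.

A is a knight.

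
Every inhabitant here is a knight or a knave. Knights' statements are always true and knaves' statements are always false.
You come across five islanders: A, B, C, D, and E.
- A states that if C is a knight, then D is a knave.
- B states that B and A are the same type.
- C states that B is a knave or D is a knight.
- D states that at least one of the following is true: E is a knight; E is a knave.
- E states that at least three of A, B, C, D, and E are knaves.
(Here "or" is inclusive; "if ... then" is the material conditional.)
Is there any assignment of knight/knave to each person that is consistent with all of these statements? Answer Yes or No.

No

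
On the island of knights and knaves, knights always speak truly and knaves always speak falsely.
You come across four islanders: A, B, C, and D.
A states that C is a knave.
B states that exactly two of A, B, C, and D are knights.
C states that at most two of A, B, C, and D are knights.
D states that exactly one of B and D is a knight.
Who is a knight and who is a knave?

A is a knave, B is a knave, C is a knight, and D is a knave.

As a knave, A's statement "C is a knave" should be false; it is.
B is a knave, and the claim "exactly two of A, B, C, and D are knights" is indeed false.
C is a knight, so "at most two of A, B, C, and D are knights" must be True — and it is.
Since D is a knave, "exactly one of B and D is a knight" needs to be false, which holds.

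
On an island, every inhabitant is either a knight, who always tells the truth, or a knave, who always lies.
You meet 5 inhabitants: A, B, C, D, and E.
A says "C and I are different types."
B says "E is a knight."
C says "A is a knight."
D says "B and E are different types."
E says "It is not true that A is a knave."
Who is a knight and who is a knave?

Knights: none. Knaves: A, B, C, D, and E.

A is a knave; "C and I are different types" is false, as required.
B is a knave, and the claim "E is a knight" is indeed false.
C is a knave, and the claim "A is a knight" is indeed false.
D is a knave; "B and E are different types" is false, as required.
E (knave): "it is not true that A is a knave" — false. ✓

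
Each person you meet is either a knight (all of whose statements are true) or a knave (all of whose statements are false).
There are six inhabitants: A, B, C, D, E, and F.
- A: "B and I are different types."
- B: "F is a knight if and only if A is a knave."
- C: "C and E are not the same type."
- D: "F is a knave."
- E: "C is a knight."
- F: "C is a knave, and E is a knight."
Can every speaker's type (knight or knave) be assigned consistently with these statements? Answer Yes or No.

Yes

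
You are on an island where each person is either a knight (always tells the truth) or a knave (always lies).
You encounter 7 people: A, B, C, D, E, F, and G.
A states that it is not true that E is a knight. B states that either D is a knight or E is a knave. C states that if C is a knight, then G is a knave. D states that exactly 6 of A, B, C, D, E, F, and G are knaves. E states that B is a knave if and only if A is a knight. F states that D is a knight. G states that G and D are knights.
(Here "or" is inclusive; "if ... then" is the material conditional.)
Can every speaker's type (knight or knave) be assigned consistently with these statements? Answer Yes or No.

Yes

One consistent assignment: A=knight, B=knight, C=knight, D=knave, E=knave, F=knave, G=knave.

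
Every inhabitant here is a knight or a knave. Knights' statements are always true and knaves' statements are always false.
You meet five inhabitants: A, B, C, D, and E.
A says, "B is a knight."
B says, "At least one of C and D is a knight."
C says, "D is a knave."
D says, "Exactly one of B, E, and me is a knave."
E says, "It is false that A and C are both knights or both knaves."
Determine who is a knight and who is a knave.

Suppose A is a knave. Then A's statement "B is a knight" would have to be false. Checking the 16 ways to assign the others, none is consistent with every speaker.
(For instance, with B=knight, C=knight, D=knave, E=knave, A's claim "B is a knight" comes out true where it would need to be false.)
So A must be a knight, making "B is a knight" true. Taking A=knight, B=knight, C=knight, D=knave, E=knave, each remaining statement checks out:
  B (knight): "at least one of C and D is a knight" — true. ✓
  C (knight): "D is a knave" — true. ✓
  D (knave): "exactly one of B, E, and me is a knave" — false. ✓
  E (knave): "it is false that A and C are both knights or both knaves" — false. ✓
This is the unique consistent assignment.

A is a knight, B is a knight, C is a knight, D is a knave, and E is a knave.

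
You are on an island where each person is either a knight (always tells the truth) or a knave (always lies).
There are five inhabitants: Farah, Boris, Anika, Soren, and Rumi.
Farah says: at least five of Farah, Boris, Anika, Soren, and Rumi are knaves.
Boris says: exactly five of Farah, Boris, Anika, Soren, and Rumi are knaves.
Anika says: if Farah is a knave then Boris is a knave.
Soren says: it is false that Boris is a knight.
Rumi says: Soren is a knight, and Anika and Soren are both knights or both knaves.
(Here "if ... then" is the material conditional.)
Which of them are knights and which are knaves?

Farah is a knave, Boris is a knave, Anika is a knight, Soren is a knight, and Rumi is a knight.

Farah is a knave; "at least five of Farah, Boris, Anika, Soren, and Rumi are knaves" is false, as required.
Boris (knave): "exactly five of Farah, Boris, Anika, Soren, and Rumi are knaves" — false. ✓
Anika is a knight, and the claim "if Farah is a knave then Boris is a knave" is indeed true.
As a knight, Soren's statement "it is false that Boris is a knight" should be true; it is.
Rumi (knight): "Soren is a knight, and Anika and Soren are both knights or both knaves" — true. ✓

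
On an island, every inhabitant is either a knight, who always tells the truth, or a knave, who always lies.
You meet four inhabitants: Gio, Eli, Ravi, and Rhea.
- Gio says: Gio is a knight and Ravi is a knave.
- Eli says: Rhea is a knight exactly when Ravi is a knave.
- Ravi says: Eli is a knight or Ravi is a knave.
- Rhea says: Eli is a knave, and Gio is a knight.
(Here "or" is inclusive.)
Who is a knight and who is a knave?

Suppose Gio is a knight. Then Gio's statement "Gio is a knight and Ravi is a knave" would have to be true. Checking the 8 ways to assign the others, none is consistent with every speaker.
(For instance, with Eli=knight, Ravi=knight, Rhea=knave, Gio's claim "Gio is a knight and Ravi is a knave" comes out false where it would need to be true.)
So Gio must be a knave, making "Gio is a knight and Ravi is a knave" false. Taking Gio=knave, Eli=knight, Ravi=knight, Rhea=knave, each remaining statement checks out:
  Eli (knight): "Rhea is a knight exactly when Ravi is a knave" — true. ✓
  Ravi (knight): "Eli is a knight or Ravi is a knave" — true. ✓
  Rhea (knave): "Eli is a knave, and Gio is a knight" — false. ✓
This is the unique consistent assignment.

Gio is a knave, Eli is a knight, Ravi is a knight, and Rhea is a knave.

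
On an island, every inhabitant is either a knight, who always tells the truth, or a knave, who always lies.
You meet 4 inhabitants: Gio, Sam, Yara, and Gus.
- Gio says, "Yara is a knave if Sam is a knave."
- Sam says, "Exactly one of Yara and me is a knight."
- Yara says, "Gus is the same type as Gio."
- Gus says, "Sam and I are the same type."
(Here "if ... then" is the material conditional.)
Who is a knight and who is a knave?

Gio is a knight, Sam is a knight, Yara is a knave, and Gus is a knave.

Suppose Gio is a knave. Then Gio's statement "Yara is a knave if Sam is a knave" would have to be false. Checking the 8 ways to assign the others, none is consistent with every speaker.
(For instance, with Sam=knight, Yara=knave, Gus=knave, Gio's claim "Yara is a knave if Sam is a knave" comes out true where it would need to be false.)
So Gio must be a knight, making "Yara is a knave if Sam is a knave" true. Taking Gio=knight, Sam=knight, Yara=knave, Gus=knave, each remaining statement checks out:
  Sam (knight): "exactly one of Yara and me is a knight" — true. ✓
  Yara (knave): "Gus is the same type as Gio" — false. ✓
  Gus (knave): "Sam and I are the same type" — false. ✓
This is the unique consistent assignment.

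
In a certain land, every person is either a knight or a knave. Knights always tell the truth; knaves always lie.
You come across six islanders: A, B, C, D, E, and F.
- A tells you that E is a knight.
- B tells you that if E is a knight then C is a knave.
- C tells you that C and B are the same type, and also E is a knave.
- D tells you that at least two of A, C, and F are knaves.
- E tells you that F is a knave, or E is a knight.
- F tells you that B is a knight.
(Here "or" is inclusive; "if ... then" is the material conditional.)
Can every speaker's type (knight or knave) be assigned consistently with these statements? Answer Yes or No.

Yes

One consistent assignment: A=knight, B=knight, C=knave, D=knave, E=knight, F=knight.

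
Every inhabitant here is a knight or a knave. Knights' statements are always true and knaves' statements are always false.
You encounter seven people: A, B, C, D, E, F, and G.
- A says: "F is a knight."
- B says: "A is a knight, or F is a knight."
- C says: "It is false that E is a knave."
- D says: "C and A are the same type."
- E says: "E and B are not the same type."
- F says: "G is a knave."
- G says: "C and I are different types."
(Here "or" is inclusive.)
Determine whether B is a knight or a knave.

B is a knave.

Consistent assignments: {A=knave, B=knave, C=knave, D=knight, E=knave, F=knave, G=knight}
In every consistent assignment, B is a knave.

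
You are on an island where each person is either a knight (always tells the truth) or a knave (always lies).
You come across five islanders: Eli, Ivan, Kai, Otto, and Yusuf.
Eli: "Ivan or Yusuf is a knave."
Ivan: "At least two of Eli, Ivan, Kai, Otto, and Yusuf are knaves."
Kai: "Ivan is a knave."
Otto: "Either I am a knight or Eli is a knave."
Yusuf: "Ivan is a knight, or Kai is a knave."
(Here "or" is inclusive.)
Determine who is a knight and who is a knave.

Eli is a knave, Ivan is a knight, Kai is a knave, Otto is a knight, and Yusuf is a knight.

Eli is a knave; "Ivan or Yusuf is a knave" is false, as required.
Ivan is a knight; "at least two of Eli, Ivan, Kai, Otto, and Yusuf are knaves" is True, as required.
Kai (knave): "Ivan is a knave" — false. ✓
Since Otto is a knight, "either I am a knight or Eli is a knave" needs to be True, which holds.
Yusuf is a knight, so "Ivan is a knight, or Kai is a knave" must be True — and it is.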